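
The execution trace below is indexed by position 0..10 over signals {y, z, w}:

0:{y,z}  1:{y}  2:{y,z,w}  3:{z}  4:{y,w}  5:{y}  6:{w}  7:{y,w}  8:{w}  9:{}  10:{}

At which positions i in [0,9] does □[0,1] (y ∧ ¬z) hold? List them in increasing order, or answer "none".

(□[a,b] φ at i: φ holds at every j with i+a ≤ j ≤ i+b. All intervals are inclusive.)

4

Evaluate at each i in [0,9]:
  i=0: ✗ (fails at j=0)
  i=1: ✗ (fails at j=2)
  i=2: ✗ (fails at j=2)
  i=3: ✗ (fails at j=3)
  i=4: ✓ (all of [4,5])
  i=5: ✗ (fails at j=6)
  i=6: ✗ (fails at j=6)
  i=7: ✗ (fails at j=8)
  i=8: ✗ (fails at j=8)
  i=9: ✗ (fails at j=9)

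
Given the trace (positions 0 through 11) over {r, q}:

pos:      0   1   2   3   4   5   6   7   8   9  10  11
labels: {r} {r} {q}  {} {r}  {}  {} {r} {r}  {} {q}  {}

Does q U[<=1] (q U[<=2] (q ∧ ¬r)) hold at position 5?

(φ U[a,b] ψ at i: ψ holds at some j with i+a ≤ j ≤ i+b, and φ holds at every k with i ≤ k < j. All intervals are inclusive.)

False

Need some j in [5,6] with (q U[<=2] (q ∧ ¬r)), and q at every k in [5,j-1].
  j=5: (q U[<=2] (q ∧ ¬r)) — fails.
  j=6: (q U[<=2] (q ∧ ¬r)) — fails.
No j in the window works → until fails.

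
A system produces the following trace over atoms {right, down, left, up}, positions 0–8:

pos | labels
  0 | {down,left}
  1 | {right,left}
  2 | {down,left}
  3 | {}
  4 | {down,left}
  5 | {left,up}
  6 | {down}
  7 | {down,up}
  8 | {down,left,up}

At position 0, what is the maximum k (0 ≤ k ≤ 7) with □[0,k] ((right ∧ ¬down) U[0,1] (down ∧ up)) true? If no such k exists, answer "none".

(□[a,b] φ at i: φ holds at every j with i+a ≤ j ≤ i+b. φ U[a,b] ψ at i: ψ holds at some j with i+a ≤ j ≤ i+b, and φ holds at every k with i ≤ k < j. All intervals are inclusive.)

((right ∧ ¬down) U[0,1] (down ∧ up)) must hold from j=0 onward; find where it first fails.
  j=0: fails → no k works.

none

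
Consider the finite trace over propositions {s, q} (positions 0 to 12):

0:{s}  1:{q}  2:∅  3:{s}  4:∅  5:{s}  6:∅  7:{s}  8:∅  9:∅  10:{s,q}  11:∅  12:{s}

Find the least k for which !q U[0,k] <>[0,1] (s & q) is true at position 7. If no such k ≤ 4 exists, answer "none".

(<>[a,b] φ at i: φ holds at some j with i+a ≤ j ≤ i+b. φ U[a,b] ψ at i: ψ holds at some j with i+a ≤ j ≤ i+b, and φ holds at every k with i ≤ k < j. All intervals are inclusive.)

2

Need earliest j ≥ 7 with <>[0,1] (s & q), and !q at every k in [7,j-1].
  j=7: rhs fails.
  j=8: rhs fails.
  j=9: rhs holds; lhs holds on [7,8]. k = 2.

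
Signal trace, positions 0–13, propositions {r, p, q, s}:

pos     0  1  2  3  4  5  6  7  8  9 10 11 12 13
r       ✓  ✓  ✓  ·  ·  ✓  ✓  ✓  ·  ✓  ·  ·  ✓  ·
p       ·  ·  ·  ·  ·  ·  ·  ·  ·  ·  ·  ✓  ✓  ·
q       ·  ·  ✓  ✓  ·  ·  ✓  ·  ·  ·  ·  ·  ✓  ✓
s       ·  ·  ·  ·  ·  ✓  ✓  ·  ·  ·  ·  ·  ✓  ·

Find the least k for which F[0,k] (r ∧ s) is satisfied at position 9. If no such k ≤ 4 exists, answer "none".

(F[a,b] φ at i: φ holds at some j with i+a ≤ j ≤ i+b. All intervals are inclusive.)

3

Scan j = 9,10,… for (r ∧ s):
  j=9: fails
  j=10: fails
  j=11: fails
  j=12: holds
First hit at j=12, so smallest k = 12-9 = 3.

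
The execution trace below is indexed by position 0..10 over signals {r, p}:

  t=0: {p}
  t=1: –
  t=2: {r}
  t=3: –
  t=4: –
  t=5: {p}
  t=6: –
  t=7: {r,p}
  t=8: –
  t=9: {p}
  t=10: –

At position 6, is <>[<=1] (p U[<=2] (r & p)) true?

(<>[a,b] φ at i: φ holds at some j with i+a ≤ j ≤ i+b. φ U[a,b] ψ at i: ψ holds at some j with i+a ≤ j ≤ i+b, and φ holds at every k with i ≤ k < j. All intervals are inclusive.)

True

Check (p U[<=2] (r & p)) at each j in [6,7]:
  j=6: fails
  j=7: holds
Found at j=7 → formula holds.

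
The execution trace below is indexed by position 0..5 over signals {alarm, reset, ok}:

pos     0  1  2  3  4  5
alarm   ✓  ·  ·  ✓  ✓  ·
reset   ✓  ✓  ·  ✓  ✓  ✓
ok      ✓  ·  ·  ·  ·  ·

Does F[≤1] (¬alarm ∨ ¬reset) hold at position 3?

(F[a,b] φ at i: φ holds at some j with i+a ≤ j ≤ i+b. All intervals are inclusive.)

Check (¬alarm ∨ ¬reset) at each j in [3,4]:
  j=3: false
  j=4: false
No position in the window satisfies it → formula fails.

Does not hold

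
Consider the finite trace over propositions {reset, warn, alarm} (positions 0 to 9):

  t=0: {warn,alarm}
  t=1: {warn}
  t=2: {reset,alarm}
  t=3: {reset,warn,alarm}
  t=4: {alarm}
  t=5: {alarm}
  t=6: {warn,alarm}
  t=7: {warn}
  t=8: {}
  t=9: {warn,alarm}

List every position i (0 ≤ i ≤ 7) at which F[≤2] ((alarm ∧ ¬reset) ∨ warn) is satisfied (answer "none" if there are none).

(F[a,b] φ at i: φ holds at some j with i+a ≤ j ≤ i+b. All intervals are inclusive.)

0, 1, 2, 3, 4, 5, 6, 7

Evaluate at each i in [0,7]:
  i=0: ✓ (witness j=0)
  i=1: ✓ (witness j=1)
  i=2: ✓ (witness j=3)
  i=3: ✓ (witness j=3)
  i=4: ✓ (witness j=4)
  i=5: ✓ (witness j=5)
  i=6: ✓ (witness j=6)
  i=7: ✓ (witness j=7)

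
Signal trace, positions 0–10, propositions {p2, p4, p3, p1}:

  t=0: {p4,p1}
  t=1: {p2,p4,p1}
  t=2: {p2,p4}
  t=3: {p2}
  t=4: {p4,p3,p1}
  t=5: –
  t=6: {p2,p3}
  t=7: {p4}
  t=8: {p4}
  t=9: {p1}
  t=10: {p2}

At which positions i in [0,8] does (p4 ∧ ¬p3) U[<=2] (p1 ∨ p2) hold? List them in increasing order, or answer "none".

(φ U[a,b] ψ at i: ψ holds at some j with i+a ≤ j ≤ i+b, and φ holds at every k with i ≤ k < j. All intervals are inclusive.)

0, 1, 2, 3, 4, 6, 7, 8

Evaluate at each i in [0,8]:
  i=0: ✓ (rhs at j=0)
  i=1: ✓ (rhs at j=1)
  i=2: ✓ (rhs at j=2)
  i=3: ✓ (rhs at j=3)
  i=4: ✓ (rhs at j=4)
  i=5: ✗ (lhs fails at k=5 before rhs at j=6)
  i=6: ✓ (rhs at j=6)
  i=7: ✓ (rhs at j=9; lhs holds on [7,8])
  i=8: ✓ (rhs at j=9; lhs holds on [8,8])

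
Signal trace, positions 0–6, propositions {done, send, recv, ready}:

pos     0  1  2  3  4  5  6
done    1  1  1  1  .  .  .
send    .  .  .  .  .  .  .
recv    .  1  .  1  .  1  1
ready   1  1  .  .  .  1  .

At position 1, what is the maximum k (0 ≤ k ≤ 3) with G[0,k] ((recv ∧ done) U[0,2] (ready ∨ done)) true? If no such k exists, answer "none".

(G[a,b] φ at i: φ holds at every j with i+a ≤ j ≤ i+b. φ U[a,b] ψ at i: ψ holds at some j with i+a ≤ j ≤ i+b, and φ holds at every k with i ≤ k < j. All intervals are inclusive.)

2

((recv ∧ done) U[0,2] (ready ∨ done)) must hold from j=1 onward; find where it first fails.
  j=1: holds
  j=2: holds
  j=3: holds
  j=4: fails
Holds on [1,3], so largest k = 2.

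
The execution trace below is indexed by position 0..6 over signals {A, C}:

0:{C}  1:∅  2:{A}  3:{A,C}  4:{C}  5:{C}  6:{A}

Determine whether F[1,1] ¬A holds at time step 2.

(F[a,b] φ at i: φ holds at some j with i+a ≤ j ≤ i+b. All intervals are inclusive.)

Check ¬A at each j in [3,3]:
  j=3: false
No position in the window satisfies it → formula fails.

No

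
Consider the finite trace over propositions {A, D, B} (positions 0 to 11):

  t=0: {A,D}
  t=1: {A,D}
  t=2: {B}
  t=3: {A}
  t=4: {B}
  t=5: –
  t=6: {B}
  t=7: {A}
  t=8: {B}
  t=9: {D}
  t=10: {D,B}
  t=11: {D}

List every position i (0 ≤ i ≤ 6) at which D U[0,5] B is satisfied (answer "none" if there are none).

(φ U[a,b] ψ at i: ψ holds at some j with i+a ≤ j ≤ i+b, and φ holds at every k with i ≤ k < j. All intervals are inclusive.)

Evaluate at each i in [0,6]:
  i=0: ✓ (rhs at j=2; lhs holds on [0,1])
  i=1: ✓ (rhs at j=2; lhs holds on [1,1])
  i=2: ✓ (rhs at j=2)
  i=3: ✗ (lhs fails at k=3 before rhs at j=4)
  i=4: ✓ (rhs at j=4)
  i=5: ✗ (lhs fails at k=5 before rhs at j=6)
  i=6: ✓ (rhs at j=6)

0, 1, 2, 4, 6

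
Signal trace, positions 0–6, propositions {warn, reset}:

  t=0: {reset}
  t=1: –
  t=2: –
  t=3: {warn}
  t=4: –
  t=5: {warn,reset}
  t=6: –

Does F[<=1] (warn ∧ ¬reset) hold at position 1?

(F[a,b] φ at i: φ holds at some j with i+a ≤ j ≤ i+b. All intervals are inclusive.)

Check (warn ∧ ¬reset) at each j in [1,2]:
  j=1: false
  j=2: false
No position in the window satisfies it → formula fails.

No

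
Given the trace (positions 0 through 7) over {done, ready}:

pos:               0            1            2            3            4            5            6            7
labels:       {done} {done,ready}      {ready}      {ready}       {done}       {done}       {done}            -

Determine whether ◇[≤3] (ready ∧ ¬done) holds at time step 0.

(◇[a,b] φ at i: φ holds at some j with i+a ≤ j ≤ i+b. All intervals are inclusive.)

Yes

Check (ready ∧ ¬done) at each j in [0,3]:
  j=0: false
  j=1: false
  j=2: true
  j=3: true
Found at j=2 → formula holds.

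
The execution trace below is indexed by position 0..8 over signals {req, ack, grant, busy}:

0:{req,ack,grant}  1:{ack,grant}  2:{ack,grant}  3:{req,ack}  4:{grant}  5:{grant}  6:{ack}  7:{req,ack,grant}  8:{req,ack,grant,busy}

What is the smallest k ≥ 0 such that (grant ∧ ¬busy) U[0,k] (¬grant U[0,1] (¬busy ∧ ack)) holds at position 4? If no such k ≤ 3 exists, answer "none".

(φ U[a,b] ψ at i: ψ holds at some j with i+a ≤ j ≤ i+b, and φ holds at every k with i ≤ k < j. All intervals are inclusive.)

2

Need earliest j ≥ 4 with (¬grant U[0,1] (¬busy ∧ ack)), and (grant ∧ ¬busy) at every k in [4,j-1].
  j=4: rhs fails.
  j=5: rhs fails.
  j=6: rhs holds; lhs holds on [4,5]. k = 2.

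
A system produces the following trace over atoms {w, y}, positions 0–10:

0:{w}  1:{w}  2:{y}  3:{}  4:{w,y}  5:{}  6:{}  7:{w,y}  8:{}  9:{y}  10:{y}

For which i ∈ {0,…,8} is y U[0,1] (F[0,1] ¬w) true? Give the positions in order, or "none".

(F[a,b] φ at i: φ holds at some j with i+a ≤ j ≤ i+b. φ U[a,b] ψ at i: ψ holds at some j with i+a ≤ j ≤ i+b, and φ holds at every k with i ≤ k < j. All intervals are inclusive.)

Evaluate at each i in [0,8]:
  i=0: ✗ (lhs fails at k=0 before rhs at j=1)
  i=1: ✓ (rhs at j=1)
  i=2: ✓ (rhs at j=2)
  i=3: ✓ (rhs at j=3)
  i=4: ✓ (rhs at j=4)
  i=5: ✓ (rhs at j=5)
  i=6: ✓ (rhs at j=6)
  i=7: ✓ (rhs at j=7)
  i=8: ✓ (rhs at j=8)

1, 2, 3, 4, 5, 6, 7, 8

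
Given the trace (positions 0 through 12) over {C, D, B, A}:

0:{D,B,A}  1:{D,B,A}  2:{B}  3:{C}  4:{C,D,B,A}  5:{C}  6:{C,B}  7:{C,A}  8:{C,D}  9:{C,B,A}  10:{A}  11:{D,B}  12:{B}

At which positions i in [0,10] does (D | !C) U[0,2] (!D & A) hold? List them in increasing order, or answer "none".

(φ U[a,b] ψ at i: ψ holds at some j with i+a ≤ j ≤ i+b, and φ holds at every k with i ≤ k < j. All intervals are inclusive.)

7, 8, 9, 10

Evaluate at each i in [0,10]:
  i=0: ✗ (no rhs in [0,2])
  i=1: ✗ (no rhs in [1,3])
  i=2: ✗ (no rhs in [2,4])
  i=3: ✗ (no rhs in [3,5])
  i=4: ✗ (no rhs in [4,6])
  i=5: ✗ (lhs fails at k=5 before rhs at j=7)
  i=6: ✗ (lhs fails at k=6 before rhs at j=7)
  i=7: ✓ (rhs at j=7)
  i=8: ✓ (rhs at j=9; lhs holds on [8,8])
  i=9: ✓ (rhs at j=9)
  i=10: ✓ (rhs at j=10)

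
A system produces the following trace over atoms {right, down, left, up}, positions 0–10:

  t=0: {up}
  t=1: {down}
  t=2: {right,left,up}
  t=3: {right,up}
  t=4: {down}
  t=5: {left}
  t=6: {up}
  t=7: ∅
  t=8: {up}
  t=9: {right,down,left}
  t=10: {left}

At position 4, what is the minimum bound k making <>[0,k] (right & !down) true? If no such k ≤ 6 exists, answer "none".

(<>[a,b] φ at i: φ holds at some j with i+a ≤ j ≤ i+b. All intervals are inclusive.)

Scan j = 4,5,… for (right & !down):
  j=4: fails
  j=5: fails
  j=6: fails
  j=7: fails
  j=8: fails
  j=9: fails
  j=10: fails
No j in [4,10] satisfies it → none.

none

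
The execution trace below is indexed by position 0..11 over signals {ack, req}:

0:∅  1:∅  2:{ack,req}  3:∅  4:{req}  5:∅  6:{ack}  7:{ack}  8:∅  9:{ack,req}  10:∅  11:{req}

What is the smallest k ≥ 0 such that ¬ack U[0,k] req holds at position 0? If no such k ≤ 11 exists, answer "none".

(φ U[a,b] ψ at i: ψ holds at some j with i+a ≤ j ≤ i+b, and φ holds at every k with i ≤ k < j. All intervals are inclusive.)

Need earliest j ≥ 0 with req, and ¬ack at every k in [0,j-1].
  j=0: rhs fails.
  j=1: rhs fails.
  j=2: rhs holds; lhs holds on [0,1]. k = 2.

2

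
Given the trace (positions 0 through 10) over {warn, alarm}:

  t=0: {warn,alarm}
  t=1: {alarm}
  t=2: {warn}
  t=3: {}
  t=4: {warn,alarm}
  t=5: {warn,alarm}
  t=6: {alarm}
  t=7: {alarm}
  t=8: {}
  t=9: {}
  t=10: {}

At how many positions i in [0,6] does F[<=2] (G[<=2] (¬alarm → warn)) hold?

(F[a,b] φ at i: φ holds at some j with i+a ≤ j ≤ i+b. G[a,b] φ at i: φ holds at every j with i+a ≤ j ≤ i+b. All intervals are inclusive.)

Evaluate at each i in [0,6]:
  i=0: ✓ (witness j=0)
  i=1: ✗ (none in [1,3])
  i=2: ✓ (witness j=4)
  i=3: ✓ (witness j=4)
  i=4: ✓ (witness j=4)
  i=5: ✓ (witness j=5)
  i=6: ✗ (none in [6,8])
Positions where it holds: {0, 2, 3, 4, 5} → 5.

5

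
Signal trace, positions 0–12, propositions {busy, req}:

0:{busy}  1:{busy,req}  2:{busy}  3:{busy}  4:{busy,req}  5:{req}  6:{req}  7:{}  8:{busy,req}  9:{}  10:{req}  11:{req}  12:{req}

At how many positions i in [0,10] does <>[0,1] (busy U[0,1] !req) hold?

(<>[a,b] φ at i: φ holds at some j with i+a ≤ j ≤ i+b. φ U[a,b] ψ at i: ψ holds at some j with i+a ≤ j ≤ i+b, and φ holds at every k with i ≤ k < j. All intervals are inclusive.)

8

Evaluate at each i in [0,10]:
  i=0: ✓ (witness j=0)
  i=1: ✓ (witness j=1)
  i=2: ✓ (witness j=2)
  i=3: ✓ (witness j=3)
  i=4: ✗ (none in [4,5])
  i=5: ✗ (none in [5,6])
  i=6: ✓ (witness j=7)
  i=7: ✓ (witness j=7)
  i=8: ✓ (witness j=8)
  i=9: ✓ (witness j=9)
  i=10: ✗ (none in [10,11])
Positions where it holds: {0, 1, 2, 3, 6, 7, 8, 9} → 8.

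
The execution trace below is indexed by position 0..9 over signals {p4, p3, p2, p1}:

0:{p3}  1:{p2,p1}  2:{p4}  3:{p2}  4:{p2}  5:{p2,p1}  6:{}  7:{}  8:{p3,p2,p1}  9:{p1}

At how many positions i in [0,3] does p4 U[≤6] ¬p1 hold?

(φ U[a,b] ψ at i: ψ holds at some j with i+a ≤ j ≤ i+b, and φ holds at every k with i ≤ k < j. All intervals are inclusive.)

Evaluate at each i in [0,3]:
  i=0: ✓ (rhs at j=0)
  i=1: ✗ (lhs fails at k=1 before rhs at j=2)
  i=2: ✓ (rhs at j=2)
  i=3: ✓ (rhs at j=3)
Positions where it holds: {0, 2, 3} → 3.

3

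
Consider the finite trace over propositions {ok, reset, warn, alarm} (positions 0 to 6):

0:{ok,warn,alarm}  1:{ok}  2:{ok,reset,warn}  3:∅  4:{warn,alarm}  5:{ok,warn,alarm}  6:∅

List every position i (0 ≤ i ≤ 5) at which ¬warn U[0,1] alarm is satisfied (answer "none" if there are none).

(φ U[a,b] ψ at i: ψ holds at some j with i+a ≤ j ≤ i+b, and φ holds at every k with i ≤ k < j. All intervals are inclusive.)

Evaluate at each i in [0,5]:
  i=0: ✓ (rhs at j=0)
  i=1: ✗ (no rhs in [1,2])
  i=2: ✗ (no rhs in [2,3])
  i=3: ✓ (rhs at j=4; lhs holds on [3,3])
  i=4: ✓ (rhs at j=4)
  i=5: ✓ (rhs at j=5)

0, 3, 4, 5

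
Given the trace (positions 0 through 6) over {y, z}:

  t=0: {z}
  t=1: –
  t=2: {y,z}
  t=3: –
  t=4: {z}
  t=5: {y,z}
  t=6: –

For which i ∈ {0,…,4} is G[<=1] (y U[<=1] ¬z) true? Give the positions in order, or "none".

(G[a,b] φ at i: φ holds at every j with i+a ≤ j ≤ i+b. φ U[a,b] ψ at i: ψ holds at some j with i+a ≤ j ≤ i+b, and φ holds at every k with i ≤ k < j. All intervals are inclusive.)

1, 2

Evaluate at each i in [0,4]:
  i=0: ✗ (fails at j=0)
  i=1: ✓ (all of [1,2])
  i=2: ✓ (all of [2,3])
  i=3: ✗ (fails at j=4)
  i=4: ✗ (fails at j=4)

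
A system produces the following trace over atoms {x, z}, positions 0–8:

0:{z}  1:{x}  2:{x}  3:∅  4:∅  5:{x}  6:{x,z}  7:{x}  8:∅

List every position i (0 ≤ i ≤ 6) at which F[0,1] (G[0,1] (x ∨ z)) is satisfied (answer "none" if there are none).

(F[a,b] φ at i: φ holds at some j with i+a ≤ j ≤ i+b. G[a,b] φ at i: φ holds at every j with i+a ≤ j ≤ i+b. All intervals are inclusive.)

Evaluate at each i in [0,6]:
  i=0: ✓ (witness j=0)
  i=1: ✓ (witness j=1)
  i=2: ✗ (none in [2,3])
  i=3: ✗ (none in [3,4])
  i=4: ✓ (witness j=5)
  i=5: ✓ (witness j=5)
  i=6: ✓ (witness j=6)

0, 1, 4, 5, 6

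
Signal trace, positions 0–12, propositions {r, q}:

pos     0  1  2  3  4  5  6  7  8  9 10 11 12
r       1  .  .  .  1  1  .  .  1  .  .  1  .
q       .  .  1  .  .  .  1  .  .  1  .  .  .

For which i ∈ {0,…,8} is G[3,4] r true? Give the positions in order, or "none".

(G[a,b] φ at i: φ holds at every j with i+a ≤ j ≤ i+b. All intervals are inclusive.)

1

Evaluate at each i in [0,8]:
  i=0: ✗ (fails at j=3)
  i=1: ✓ (all of [4,5])
  i=2: ✗ (fails at j=6)
  i=3: ✗ (fails at j=6)
  i=4: ✗ (fails at j=7)
  i=5: ✗ (fails at j=9)
  i=6: ✗ (fails at j=9)
  i=7: ✗ (fails at j=10)
  i=8: ✗ (fails at j=12)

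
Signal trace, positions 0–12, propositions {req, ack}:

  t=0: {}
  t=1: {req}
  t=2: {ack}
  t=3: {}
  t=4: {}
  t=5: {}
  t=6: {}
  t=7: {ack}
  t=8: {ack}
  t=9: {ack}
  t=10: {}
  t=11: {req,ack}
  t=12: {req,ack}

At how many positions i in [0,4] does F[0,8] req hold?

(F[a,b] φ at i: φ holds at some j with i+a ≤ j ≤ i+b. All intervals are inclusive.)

4

Evaluate at each i in [0,4]:
  i=0: ✓ (witness j=1)
  i=1: ✓ (witness j=1)
  i=2: ✗ (none in [2,10])
  i=3: ✓ (witness j=11)
  i=4: ✓ (witness j=11)
Positions where it holds: {0, 1, 3, 4} → 4.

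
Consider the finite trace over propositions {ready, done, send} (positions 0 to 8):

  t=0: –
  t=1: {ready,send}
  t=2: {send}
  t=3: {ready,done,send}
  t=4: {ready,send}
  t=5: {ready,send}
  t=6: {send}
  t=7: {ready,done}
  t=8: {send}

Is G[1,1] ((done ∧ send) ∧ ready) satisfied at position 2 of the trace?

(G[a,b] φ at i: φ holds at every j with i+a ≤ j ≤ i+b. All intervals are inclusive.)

Yes

Check ((done ∧ send) ∧ ready) at every j in [3,3]:
  j=3: true
All positions satisfy it → formula holds.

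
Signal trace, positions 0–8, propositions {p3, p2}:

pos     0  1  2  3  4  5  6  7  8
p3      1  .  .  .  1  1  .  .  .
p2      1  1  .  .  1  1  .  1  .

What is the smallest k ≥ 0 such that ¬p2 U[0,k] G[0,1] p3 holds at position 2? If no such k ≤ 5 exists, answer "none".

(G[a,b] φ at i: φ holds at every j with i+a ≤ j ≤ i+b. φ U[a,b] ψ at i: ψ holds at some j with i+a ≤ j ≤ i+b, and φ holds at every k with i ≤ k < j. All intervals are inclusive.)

2

Need earliest j ≥ 2 with G[0,1] p3, and ¬p2 at every k in [2,j-1].
  j=2: rhs fails.
  j=3: rhs fails.
  j=4: rhs holds; lhs holds on [2,3]. k = 2.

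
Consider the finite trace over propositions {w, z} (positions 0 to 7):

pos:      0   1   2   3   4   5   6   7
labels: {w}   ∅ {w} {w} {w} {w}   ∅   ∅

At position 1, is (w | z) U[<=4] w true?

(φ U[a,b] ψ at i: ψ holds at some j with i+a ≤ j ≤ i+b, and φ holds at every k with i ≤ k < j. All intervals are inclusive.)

Need some j in [1,5] with w, and (w | z) at every k in [1,j-1].
  j=1: w false.
  j=2: w holds, but (w | z) fails at k=1 → not this j.
  j=3: w holds, but (w | z) fails at k=1 → not this j.
  j=4: w holds, but (w | z) fails at k=1 → not this j.
  j=5: w holds, but (w | z) fails at k=1 → not this j.
No j in the window works → until fails.

No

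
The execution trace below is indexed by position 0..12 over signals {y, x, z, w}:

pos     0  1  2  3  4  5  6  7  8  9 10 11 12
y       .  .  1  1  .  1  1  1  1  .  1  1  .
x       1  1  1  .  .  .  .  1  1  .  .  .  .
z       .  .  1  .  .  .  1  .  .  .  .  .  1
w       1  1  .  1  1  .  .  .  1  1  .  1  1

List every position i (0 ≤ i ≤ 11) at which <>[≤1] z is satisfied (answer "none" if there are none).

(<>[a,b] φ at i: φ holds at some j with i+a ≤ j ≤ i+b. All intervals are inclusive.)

Evaluate at each i in [0,11]:
  i=0: ✗ (none in [0,1])
  i=1: ✓ (witness j=2)
  i=2: ✓ (witness j=2)
  i=3: ✗ (none in [3,4])
  i=4: ✗ (none in [4,5])
  i=5: ✓ (witness j=6)
  i=6: ✓ (witness j=6)
  i=7: ✗ (none in [7,8])
  i=8: ✗ (none in [8,9])
  i=9: ✗ (none in [9,10])
  i=10: ✗ (none in [10,11])
  i=11: ✓ (witness j=12)

1, 2, 5, 6, 11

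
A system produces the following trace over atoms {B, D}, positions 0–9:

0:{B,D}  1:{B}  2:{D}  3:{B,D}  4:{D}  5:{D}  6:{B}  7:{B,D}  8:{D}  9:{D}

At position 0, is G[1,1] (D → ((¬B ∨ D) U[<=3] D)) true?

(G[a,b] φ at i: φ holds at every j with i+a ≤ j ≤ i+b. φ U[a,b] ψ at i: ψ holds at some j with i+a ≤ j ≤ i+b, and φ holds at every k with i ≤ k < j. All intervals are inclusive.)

Check (D → ((¬B ∨ D) U[<=3] D)) at every j in [1,1]:
  j=1: antecedent false → ✓
All positions satisfy it → formula holds.

True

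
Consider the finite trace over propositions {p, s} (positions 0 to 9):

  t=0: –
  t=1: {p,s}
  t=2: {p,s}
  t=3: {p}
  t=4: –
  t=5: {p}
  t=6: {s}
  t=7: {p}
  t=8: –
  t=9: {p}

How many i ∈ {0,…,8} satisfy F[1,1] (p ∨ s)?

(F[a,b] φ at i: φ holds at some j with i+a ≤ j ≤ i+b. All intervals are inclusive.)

7

Evaluate at each i in [0,8]:
  i=0: ✓ (witness j=1)
  i=1: ✓ (witness j=2)
  i=2: ✓ (witness j=3)
  i=3: ✗ (none in [4,4])
  i=4: ✓ (witness j=5)
  i=5: ✓ (witness j=6)
  i=6: ✓ (witness j=7)
  i=7: ✗ (none in [8,8])
  i=8: ✓ (witness j=9)
Positions where it holds: {0, 1, 2, 4, 5, 6, 8} → 7.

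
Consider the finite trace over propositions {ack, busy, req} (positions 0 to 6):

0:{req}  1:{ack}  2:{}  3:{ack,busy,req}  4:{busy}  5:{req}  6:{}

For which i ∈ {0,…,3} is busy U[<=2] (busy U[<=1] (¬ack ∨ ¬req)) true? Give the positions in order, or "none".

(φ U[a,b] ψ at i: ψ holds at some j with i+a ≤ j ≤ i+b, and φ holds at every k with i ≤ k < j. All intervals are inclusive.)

0, 1, 2, 3

Evaluate at each i in [0,3]:
  i=0: ✓ (rhs at j=0)
  i=1: ✓ (rhs at j=1)
  i=2: ✓ (rhs at j=2)
  i=3: ✓ (rhs at j=3)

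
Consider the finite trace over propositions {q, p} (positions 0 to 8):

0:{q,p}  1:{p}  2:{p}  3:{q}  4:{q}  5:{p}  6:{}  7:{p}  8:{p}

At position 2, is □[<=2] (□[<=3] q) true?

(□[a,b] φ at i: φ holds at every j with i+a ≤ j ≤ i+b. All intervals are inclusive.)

Check □[<=3] q at every j in [2,4]:
  j=2: fails at 2
  j=3: fails at 5
  j=4: fails at 5
Fails at j=2 → formula fails.

False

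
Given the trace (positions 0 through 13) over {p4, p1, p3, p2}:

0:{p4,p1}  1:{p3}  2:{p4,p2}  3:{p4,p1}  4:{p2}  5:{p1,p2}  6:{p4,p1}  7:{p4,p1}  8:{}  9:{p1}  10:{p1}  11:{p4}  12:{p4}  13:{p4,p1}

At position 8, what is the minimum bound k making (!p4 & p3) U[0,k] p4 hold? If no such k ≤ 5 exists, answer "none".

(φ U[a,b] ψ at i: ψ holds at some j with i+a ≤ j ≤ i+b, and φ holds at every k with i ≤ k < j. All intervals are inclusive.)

Need earliest j ≥ 8 with p4, and (!p4 & p3) at every k in [8,j-1].
  j=8: rhs fails.
  j=9: rhs fails.
  j=10: rhs fails.
  j=11: rhs holds but lhs fails at k=8.
  j=12: rhs holds but lhs fails at k=8.
  j=13: rhs holds but lhs fails at k=8.
No witness within the range → none.

none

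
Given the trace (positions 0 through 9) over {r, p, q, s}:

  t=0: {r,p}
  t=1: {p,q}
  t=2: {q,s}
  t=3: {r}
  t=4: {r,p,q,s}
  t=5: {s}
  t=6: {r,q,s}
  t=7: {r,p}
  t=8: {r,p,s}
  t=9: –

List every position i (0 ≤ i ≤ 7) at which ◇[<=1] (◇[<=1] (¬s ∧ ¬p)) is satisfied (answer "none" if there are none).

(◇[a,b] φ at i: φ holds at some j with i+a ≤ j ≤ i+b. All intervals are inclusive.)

1, 2, 3, 7

Evaluate at each i in [0,7]:
  i=0: ✗ (none in [0,1])
  i=1: ✓ (witness j=2)
  i=2: ✓ (witness j=2)
  i=3: ✓ (witness j=3)
  i=4: ✗ (none in [4,5])
  i=5: ✗ (none in [5,6])
  i=6: ✗ (none in [6,7])
  i=7: ✓ (witness j=8)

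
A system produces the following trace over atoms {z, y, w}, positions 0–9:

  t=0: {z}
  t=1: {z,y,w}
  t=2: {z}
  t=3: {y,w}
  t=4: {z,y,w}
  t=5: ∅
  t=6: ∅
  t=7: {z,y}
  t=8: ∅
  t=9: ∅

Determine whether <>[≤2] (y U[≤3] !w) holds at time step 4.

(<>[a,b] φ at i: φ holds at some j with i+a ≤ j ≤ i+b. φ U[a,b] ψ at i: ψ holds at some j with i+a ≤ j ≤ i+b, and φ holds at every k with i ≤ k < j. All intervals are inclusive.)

Check (y U[≤3] !w) at each j in [4,6]:
  j=4: holds
  j=5: holds
  j=6: holds
Found at j=4 → formula holds.

True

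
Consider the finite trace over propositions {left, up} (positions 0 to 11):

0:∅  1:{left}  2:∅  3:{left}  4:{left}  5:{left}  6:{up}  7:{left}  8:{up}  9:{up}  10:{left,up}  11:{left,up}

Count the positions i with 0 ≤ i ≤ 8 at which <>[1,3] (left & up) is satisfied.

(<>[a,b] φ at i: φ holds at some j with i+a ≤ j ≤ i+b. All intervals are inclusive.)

Evaluate at each i in [0,8]:
  i=0: ✗ (none in [1,3])
  i=1: ✗ (none in [2,4])
  i=2: ✗ (none in [3,5])
  i=3: ✗ (none in [4,6])
  i=4: ✗ (none in [5,7])
  i=5: ✗ (none in [6,8])
  i=6: ✗ (none in [7,9])
  i=7: ✓ (witness j=10)
  i=8: ✓ (witness j=10)
Positions where it holds: {7, 8} → 2.

2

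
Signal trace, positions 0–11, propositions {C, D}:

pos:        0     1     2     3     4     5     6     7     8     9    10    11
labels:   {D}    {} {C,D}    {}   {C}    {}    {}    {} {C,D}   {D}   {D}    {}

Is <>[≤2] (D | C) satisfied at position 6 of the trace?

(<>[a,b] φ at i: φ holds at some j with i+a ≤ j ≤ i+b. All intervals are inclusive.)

Holds

Check (D | C) at each j in [6,8]:
  j=6: false
  j=7: false
  j=8: true
Found at j=8 → formula holds.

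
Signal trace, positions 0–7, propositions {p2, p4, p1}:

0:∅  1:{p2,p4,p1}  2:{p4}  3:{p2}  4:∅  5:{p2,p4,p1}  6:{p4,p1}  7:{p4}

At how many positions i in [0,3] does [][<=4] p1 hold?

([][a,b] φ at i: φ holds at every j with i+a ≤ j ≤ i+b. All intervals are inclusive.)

0

Evaluate at each i in [0,3]:
  i=0: ✗ (fails at j=0)
  i=1: ✗ (fails at j=2)
  i=2: ✗ (fails at j=2)
  i=3: ✗ (fails at j=3)
Positions where it holds: {} → 0.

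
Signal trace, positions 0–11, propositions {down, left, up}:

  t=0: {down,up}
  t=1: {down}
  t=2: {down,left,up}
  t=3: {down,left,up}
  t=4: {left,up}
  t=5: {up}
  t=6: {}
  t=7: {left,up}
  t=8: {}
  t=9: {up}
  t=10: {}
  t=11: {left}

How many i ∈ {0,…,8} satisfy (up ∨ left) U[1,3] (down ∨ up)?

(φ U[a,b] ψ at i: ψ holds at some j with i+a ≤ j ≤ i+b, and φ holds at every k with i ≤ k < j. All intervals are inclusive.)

Evaluate at each i in [0,8]:
  i=0: ✓ (rhs at j=1; lhs holds on [0,0])
  i=1: ✗ (lhs fails at k=1 before rhs at j=2)
  i=2: ✓ (rhs at j=3; lhs holds on [2,2])
  i=3: ✓ (rhs at j=4; lhs holds on [3,3])
  i=4: ✓ (rhs at j=5; lhs holds on [4,4])
  i=5: ✗ (lhs fails at k=6 before rhs at j=7)
  i=6: ✗ (lhs fails at k=6 before rhs at j=7)
  i=7: ✗ (lhs fails at k=8 before rhs at j=9)
  i=8: ✗ (lhs fails at k=8 before rhs at j=9)
Positions where it holds: {0, 2, 3, 4} → 4.

4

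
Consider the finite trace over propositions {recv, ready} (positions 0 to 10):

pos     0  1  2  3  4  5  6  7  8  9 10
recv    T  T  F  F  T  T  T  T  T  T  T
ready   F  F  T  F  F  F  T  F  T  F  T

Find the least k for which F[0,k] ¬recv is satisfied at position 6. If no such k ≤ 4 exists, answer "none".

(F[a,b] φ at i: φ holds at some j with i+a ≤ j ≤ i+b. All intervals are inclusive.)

none

Scan j = 6,7,… for ¬recv:
  j=6: fails
  j=7: fails
  j=8: fails
  j=9: fails
  j=10: fails
No j in [6,10] satisfies it → none.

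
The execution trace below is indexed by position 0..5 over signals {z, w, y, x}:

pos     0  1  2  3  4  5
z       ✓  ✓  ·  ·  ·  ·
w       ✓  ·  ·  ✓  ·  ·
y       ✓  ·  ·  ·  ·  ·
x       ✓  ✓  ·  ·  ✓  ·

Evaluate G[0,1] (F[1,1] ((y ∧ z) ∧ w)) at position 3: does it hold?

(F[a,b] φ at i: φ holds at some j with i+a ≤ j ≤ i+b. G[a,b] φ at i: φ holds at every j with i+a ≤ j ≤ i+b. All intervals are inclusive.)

Does not hold

Check F[1,1] ((y ∧ z) ∧ w) at every j in [3,4]:
  j=3: fails (none in [4,4])
  j=4: fails (none in [5,5])
Fails at j=3 → formula fails.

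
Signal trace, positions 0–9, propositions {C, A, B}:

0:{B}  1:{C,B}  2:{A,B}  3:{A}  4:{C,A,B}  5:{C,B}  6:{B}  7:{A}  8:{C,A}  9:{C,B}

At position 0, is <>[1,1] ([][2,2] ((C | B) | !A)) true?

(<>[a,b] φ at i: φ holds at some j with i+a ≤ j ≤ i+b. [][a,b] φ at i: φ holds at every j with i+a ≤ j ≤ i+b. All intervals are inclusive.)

Check [][2,2] ((C | B) | !A) at each j in [1,1]:
  j=1: fails at 3
No position in the window satisfies it → formula fails.

False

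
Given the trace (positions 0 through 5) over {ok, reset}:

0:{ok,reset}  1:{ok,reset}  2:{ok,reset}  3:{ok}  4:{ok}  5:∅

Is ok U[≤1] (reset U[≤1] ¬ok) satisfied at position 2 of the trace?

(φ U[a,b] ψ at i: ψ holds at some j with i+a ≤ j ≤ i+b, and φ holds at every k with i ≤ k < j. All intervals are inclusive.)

No

Need some j in [2,3] with (reset U[≤1] ¬ok), and ok at every k in [2,j-1].
  j=2: (reset U[≤1] ¬ok) — fails.
  j=3: (reset U[≤1] ¬ok) — fails.
No j in the window works → until fails.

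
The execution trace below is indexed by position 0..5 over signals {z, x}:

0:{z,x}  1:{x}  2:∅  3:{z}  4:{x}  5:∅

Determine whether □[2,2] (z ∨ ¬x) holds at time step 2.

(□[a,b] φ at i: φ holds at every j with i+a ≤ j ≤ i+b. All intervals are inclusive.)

No

Check (z ∨ ¬x) at every j in [4,4]:
  j=4: false
Fails at j=4 → formula fails.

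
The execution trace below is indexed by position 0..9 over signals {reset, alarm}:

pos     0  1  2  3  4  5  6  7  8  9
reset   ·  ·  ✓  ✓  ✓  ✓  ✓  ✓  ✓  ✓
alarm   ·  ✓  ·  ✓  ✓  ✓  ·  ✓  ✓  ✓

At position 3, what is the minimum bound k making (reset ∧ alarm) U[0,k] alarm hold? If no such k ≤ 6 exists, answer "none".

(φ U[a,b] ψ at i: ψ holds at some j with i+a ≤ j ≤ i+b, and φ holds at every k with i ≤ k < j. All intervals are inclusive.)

Need earliest j ≥ 3 with alarm, and (reset ∧ alarm) at every k in [3,j-1].
  j=3: rhs holds (empty prefix). k = 0.

0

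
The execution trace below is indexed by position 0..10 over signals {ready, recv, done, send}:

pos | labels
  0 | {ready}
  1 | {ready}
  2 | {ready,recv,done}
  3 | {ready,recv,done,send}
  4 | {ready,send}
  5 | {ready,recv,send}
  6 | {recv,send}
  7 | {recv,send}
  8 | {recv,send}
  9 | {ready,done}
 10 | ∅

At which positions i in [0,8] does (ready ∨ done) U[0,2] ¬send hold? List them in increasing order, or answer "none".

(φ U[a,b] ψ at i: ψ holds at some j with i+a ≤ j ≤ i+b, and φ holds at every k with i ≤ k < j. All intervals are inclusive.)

0, 1, 2

Evaluate at each i in [0,8]:
  i=0: ✓ (rhs at j=0)
  i=1: ✓ (rhs at j=1)
  i=2: ✓ (rhs at j=2)
  i=3: ✗ (no rhs in [3,5])
  i=4: ✗ (no rhs in [4,6])
  i=5: ✗ (no rhs in [5,7])
  i=6: ✗ (no rhs in [6,8])
  i=7: ✗ (lhs fails at k=7 before rhs at j=9)
  i=8: ✗ (lhs fails at k=8 before rhs at j=9)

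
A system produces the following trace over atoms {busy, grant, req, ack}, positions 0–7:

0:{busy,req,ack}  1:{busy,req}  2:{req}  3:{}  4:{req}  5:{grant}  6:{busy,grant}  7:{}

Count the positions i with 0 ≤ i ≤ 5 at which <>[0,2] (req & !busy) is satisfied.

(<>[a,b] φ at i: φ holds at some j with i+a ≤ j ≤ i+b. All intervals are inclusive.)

Evaluate at each i in [0,5]:
  i=0: ✓ (witness j=2)
  i=1: ✓ (witness j=2)
  i=2: ✓ (witness j=2)
  i=3: ✓ (witness j=4)
  i=4: ✓ (witness j=4)
  i=5: ✗ (none in [5,7])
Positions where it holds: {0, 1, 2, 3, 4} → 5.

5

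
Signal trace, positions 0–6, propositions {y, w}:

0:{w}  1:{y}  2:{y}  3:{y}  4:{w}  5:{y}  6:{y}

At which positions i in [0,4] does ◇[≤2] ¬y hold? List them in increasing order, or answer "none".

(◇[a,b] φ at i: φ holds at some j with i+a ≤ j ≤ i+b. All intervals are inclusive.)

0, 2, 3, 4

Evaluate at each i in [0,4]:
  i=0: ✓ (witness j=0)
  i=1: ✗ (none in [1,3])
  i=2: ✓ (witness j=4)
  i=3: ✓ (witness j=4)
  i=4: ✓ (witness j=4)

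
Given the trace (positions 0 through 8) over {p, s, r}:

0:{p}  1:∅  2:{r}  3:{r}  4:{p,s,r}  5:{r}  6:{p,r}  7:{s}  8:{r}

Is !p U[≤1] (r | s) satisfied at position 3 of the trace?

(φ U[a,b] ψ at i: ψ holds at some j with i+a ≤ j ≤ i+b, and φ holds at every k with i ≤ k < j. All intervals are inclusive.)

Need some j in [3,4] with (r | s), and !p at every k in [3,j-1].
  j=3: (r | s) holds; no prefix to check → satisfied.

True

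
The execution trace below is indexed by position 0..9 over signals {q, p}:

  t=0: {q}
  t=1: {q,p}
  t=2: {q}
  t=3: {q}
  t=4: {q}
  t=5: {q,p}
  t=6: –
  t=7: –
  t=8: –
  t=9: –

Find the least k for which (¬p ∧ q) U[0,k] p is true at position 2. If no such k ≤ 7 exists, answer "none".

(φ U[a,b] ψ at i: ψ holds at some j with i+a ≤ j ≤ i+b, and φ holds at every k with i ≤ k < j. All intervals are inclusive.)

3

Need earliest j ≥ 2 with p, and (¬p ∧ q) at every k in [2,j-1].
  j=2: rhs fails.
  j=3: rhs fails.
  j=4: rhs fails.
  j=5: rhs holds; lhs holds on [2,4]. k = 3.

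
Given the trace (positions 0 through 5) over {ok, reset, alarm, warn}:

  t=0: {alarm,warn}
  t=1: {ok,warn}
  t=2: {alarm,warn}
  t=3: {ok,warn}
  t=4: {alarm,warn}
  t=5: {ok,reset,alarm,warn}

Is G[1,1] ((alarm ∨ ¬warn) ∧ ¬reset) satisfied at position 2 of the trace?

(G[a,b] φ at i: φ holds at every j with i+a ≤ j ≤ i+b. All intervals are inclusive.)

No

Check ((alarm ∨ ¬warn) ∧ ¬reset) at every j in [3,3]:
  j=3: false
Fails at j=3 → formula fails.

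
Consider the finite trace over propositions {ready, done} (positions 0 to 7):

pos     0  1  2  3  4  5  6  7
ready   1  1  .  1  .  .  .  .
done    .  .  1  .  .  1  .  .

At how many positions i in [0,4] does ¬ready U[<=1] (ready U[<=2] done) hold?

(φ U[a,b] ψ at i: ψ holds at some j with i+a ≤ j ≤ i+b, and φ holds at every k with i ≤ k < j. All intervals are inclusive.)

Evaluate at each i in [0,4]:
  i=0: ✓ (rhs at j=0)
  i=1: ✓ (rhs at j=1)
  i=2: ✓ (rhs at j=2)
  i=3: ✗ (no rhs in [3,4])
  i=4: ✓ (rhs at j=5; lhs holds on [4,4])
Positions where it holds: {0, 1, 2, 4} → 4.

4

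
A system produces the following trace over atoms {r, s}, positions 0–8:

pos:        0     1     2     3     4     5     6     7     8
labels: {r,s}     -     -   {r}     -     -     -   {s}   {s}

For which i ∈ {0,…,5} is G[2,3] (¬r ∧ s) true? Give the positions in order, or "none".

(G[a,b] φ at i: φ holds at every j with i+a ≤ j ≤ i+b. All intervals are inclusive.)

5

Evaluate at each i in [0,5]:
  i=0: ✗ (fails at j=2)
  i=1: ✗ (fails at j=3)
  i=2: ✗ (fails at j=4)
  i=3: ✗ (fails at j=5)
  i=4: ✗ (fails at j=6)
  i=5: ✓ (all of [7,8])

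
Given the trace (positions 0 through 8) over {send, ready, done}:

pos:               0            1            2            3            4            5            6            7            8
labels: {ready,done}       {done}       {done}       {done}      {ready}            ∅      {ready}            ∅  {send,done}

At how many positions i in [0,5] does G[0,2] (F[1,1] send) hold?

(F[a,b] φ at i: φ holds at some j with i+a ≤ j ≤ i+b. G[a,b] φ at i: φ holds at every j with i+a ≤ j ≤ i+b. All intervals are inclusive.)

Evaluate at each i in [0,5]:
  i=0: ✗ (fails at j=0)
  i=1: ✗ (fails at j=1)
  i=2: ✗ (fails at j=2)
  i=3: ✗ (fails at j=3)
  i=4: ✗ (fails at j=4)
  i=5: ✗ (fails at j=5)
Positions where it holds: {} → 0.

0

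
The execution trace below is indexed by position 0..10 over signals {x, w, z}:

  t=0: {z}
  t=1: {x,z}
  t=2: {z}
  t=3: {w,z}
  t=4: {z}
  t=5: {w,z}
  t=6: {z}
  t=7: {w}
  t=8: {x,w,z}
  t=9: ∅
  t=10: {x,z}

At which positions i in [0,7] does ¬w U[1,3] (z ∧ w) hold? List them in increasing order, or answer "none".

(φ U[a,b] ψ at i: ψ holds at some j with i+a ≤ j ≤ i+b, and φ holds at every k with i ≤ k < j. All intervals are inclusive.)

Evaluate at each i in [0,7]:
  i=0: ✓ (rhs at j=3; lhs holds on [0,2])
  i=1: ✓ (rhs at j=3; lhs holds on [1,2])
  i=2: ✓ (rhs at j=3; lhs holds on [2,2])
  i=3: ✗ (lhs fails at k=3 before rhs at j=5)
  i=4: ✓ (rhs at j=5; lhs holds on [4,4])
  i=5: ✗ (lhs fails at k=5 before rhs at j=8)
  i=6: ✗ (lhs fails at k=7 before rhs at j=8)
  i=7: ✗ (lhs fails at k=7 before rhs at j=8)

0, 1, 2, 4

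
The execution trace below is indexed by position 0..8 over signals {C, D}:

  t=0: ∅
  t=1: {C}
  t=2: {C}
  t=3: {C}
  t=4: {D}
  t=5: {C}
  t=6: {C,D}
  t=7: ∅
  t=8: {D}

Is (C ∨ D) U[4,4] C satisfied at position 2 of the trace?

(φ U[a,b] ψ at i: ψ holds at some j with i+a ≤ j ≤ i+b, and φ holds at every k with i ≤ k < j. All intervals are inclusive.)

Need some j in [6,6] with C, and (C ∨ D) at every k in [2,j-1].
  j=6: C holds; (C ∨ D) holds at every k in [2,5] → satisfied.

Holds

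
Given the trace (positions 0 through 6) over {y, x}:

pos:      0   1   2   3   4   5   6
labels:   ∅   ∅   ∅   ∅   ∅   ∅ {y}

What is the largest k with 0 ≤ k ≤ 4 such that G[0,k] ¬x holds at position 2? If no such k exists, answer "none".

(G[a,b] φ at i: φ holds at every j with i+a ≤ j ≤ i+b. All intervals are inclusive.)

4

¬x must hold from j=2 onward; find where it first fails.
  j=2: holds
  j=3: holds
  j=4: holds
  j=5: holds
  j=6: holds
Holds through j=6; largest k = 4.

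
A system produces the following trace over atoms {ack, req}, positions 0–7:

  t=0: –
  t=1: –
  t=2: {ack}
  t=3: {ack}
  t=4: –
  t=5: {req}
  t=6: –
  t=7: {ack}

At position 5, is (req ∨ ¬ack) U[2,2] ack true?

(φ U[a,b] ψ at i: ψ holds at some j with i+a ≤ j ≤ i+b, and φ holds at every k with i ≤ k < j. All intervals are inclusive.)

Need some j in [7,7] with ack, and (req ∨ ¬ack) at every k in [5,j-1].
  j=7: ack holds; (req ∨ ¬ack) holds at every k in [5,6] → satisfied.

Holds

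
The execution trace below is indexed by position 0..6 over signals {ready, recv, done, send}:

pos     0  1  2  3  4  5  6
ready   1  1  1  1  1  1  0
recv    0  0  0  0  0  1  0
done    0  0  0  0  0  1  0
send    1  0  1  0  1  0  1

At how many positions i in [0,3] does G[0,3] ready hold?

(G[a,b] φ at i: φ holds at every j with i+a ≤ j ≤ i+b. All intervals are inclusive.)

3

Evaluate at each i in [0,3]:
  i=0: ✓ (all of [0,3])
  i=1: ✓ (all of [1,4])
  i=2: ✓ (all of [2,5])
  i=3: ✗ (fails at j=6)
Positions where it holds: {0, 1, 2} → 3.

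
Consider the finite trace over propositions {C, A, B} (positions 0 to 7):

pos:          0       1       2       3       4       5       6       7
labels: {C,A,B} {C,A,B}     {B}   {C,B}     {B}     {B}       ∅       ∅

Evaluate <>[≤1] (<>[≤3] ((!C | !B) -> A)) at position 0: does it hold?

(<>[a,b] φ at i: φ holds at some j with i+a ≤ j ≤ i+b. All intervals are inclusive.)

Check <>[≤3] ((!C | !B) -> A) at each j in [0,1]:
  j=0: holds (witness at 0)
  j=1: holds (witness at 1)
Found at j=0 → formula holds.

Holds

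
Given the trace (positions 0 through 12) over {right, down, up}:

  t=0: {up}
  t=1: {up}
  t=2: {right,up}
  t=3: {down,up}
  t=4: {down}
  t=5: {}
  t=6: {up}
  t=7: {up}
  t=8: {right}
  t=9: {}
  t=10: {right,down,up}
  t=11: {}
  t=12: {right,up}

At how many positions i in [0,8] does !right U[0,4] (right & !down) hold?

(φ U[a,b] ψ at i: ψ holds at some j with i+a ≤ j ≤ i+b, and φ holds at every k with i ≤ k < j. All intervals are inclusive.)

Evaluate at each i in [0,8]:
  i=0: ✓ (rhs at j=2; lhs holds on [0,1])
  i=1: ✓ (rhs at j=2; lhs holds on [1,1])
  i=2: ✓ (rhs at j=2)
  i=3: ✗ (no rhs in [3,7])
  i=4: ✓ (rhs at j=8; lhs holds on [4,7])
  i=5: ✓ (rhs at j=8; lhs holds on [5,7])
  i=6: ✓ (rhs at j=8; lhs holds on [6,7])
  i=7: ✓ (rhs at j=8; lhs holds on [7,7])
  i=8: ✓ (rhs at j=8)
Positions where it holds: {0, 1, 2, 4, 5, 6, 7, 8} → 8.

8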